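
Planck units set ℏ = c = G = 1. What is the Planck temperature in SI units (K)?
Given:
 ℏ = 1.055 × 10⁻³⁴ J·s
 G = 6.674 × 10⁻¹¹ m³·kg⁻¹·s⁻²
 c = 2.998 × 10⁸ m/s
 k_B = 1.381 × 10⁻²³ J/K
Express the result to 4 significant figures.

1.417 × 10³² K

From ℏ = c = G = 1 the temperature scale is T_P = √(ℏc⁵/G) / k_B.
  = √(3.828 × 10¹⁸) × 7.241 × 10²²
  = 1.417 × 10³² K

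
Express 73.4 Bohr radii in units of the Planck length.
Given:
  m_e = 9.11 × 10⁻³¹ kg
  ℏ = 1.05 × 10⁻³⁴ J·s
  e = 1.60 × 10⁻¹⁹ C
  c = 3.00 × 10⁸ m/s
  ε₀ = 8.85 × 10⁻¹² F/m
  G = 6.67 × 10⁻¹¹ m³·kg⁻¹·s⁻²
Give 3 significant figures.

Bohr radius: a₀ = 4πε₀ℏ²/(m_e e²) = 5.26 × 10⁻¹¹ m
Planck length: ℓ_P = √(ℏG/c³) = 1.61 × 10⁻³⁵ m
73.4 × 5.26 × 10⁻¹¹ / 1.61 × 10⁻³⁵ = 2.40 × 10²⁶

2.40 × 10²⁶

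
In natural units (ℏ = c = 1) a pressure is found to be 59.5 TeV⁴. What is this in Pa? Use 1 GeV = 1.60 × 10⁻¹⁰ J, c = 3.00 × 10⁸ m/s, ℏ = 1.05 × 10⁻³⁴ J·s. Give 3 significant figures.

1.25 × 10⁵¹ Pa

Pressure is [E]/[L]³ = [E]⁴/(ℏc)³.
1 GeV⁴ → 1/(ℏc)³ × (1 GeV in J)⁴ = 2.10 × 10³⁷ Pa.
Convert the energy scale: 59.5 TeV⁴ = 5.95 × 10¹³ GeV⁴.
Result: 5.95 × 10¹³ × 2.10 × 10³⁷ = 1.25 × 10⁵¹ Pa.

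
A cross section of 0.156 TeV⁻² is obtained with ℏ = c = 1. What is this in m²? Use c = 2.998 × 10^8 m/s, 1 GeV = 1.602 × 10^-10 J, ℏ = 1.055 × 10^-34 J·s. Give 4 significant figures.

Area is [L]² = [E]⁻²·(ℏc)²; restore (ℏc)².
1 GeV⁻² → (ℏc)² × (1 GeV in J)⁻² = 3.898 × 10^-32 m².
Convert the energy scale: 0.156 TeV⁻² = 1.56 × 10^-7 GeV⁻².
Result: 1.56 × 10^-7 × 3.898 × 10^-32 = 6.081 × 10^-39 m².

6.081 × 10^-39 m²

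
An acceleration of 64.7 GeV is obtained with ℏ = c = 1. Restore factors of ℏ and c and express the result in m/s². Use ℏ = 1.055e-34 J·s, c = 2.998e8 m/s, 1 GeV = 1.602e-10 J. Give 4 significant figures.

2.945e34 m/s²

Acceleration is [L]/[T]² = c·[E]/ℏ.
1 GeV → c/ℏ × (1 GeV in J) = 4.552e32 m/s².
Result: 64.7 × 4.552e32 = 2.945e34 m/s².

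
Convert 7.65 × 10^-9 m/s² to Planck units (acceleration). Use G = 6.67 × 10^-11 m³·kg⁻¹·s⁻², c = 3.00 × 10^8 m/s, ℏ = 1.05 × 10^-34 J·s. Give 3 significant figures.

1.37 × 10^-60

Planck acceleration: a_P = √(c⁷/(ℏG)) = 5.59 × 10^51 m/s².
7.65 × 10^-9 / 5.59 × 10^51 = 1.37 × 10^-60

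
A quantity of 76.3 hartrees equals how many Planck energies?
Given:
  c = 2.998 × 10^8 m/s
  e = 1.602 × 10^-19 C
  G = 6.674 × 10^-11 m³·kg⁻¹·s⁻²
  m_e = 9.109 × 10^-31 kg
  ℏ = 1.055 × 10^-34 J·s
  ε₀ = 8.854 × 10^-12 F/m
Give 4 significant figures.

1.698 × 10^-25

hartree: E_h = m_e e⁴/(4πε₀ℏ)² = 4.354 × 10^-18 J
Planck energy: E_P = √(ℏc⁵/G) = 1.957 × 10^9 J
76.3 × 4.354 × 10^-18 / 1.957 × 10^9 = 1.698 × 10^-25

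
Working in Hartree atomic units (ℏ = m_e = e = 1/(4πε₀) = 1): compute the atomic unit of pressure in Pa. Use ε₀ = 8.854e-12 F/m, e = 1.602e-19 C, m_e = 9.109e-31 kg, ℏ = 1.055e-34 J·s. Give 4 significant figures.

Dimensional analysis gives P_au = E_h/a₀³ = m_e⁴e¹⁰/((4πε₀)⁵ℏ⁸).
E_h = 4.354e-18 J
a₀ = 5.297e-11 m
E_h/a₀³ = 2.929e13 Pa

2.929e13 Pa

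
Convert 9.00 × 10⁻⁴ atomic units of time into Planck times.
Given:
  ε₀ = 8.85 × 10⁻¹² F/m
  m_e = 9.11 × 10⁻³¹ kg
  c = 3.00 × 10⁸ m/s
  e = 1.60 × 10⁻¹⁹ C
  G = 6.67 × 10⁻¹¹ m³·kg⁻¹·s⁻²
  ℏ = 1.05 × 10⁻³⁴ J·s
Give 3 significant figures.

4.02 × 10²³

atomic unit of time: τ_au = (4πε₀)²ℏ³/(m_e e⁴) = 2.40 × 10⁻¹⁷ s
Planck time: t_P = √(ℏG/c⁵) = 5.37 × 10⁻⁴⁴ s
9.00 × 10⁻⁴ × 2.40 × 10⁻¹⁷ / 5.37 × 10⁻⁴⁴ = 4.02 × 10²³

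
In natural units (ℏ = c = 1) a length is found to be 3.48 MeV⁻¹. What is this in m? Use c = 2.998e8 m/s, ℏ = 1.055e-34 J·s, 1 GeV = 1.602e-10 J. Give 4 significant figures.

A length is [E]⁻¹ in ℏ=c=1; restore one factor of ℏc.
1 GeV⁻¹ → ℏc × (1 GeV in J)⁻¹ = 1.974e-16 m.
Convert the energy scale: 3.48 MeV⁻¹ = 3.48e3 GeV⁻¹.
Result: 3.48e3 × 1.974e-16 = 6.871e-13 m.

6.871e-13 m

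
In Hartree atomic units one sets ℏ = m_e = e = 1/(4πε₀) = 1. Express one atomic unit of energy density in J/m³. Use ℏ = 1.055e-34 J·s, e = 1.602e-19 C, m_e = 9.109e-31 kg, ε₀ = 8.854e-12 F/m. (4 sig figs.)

2.929e13 J/m³

u_au = E_h/a₀³ = m_e⁴e¹⁰/((4πε₀)⁵ℏ⁸)
E_h = 4.354e-18 J
a₀ = 5.297e-11 m
E_h/a₀³ = 2.929e13 J/m³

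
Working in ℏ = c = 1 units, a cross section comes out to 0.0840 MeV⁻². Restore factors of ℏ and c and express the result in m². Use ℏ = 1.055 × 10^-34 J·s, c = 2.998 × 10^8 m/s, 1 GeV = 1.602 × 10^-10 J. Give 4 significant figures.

Area is [L]² = [E]⁻²·(ℏc)²; restore (ℏc)².
1 GeV⁻² → (ℏc)² × (1 GeV in J)⁻² = 3.898 × 10^-32 m².
Convert the energy scale: 0.0840 MeV⁻² = 8.40 × 10^4 GeV⁻².
Result: 8.40 × 10^4 × 3.898 × 10^-32 = 3.274 × 10^-27 m².

3.274 × 10^-27 m²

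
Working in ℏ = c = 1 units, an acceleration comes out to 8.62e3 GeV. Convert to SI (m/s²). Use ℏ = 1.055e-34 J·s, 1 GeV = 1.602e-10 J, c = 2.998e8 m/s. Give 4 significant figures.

Acceleration is [L]/[T]² = c·[E]/ℏ.
1 GeV → c/ℏ × (1 GeV in J) = 4.552e32 m/s².
Result: 8.62e3 × 4.552e32 = 3.924e36 m/s².

3.924e36 m/s²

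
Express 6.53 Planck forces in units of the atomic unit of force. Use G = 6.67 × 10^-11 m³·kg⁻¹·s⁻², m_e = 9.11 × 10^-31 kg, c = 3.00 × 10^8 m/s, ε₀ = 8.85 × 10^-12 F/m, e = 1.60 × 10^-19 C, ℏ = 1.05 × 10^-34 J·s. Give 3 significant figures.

9.52 × 10^51

Planck force: F_P = c⁴/G = 1.21 × 10^44 N
atomic unit of force: F_au = E_h/a₀ = m_e²e⁶/((4πε₀)³ℏ⁴) = 8.33 × 10^-8 N
6.53 × 1.21 × 10^44 / 8.33 × 10^-8 = 9.52 × 10^51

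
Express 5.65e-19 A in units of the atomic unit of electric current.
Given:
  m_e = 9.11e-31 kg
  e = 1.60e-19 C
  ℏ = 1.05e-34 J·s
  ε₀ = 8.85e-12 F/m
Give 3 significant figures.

atomic unit of electric current: I_au = e E_h/ℏ = m_e e⁵/((4πε₀)²ℏ³) = 6.67e-3 A.
5.65e-19 / 6.67e-3 = 8.47e-17

8.47e-17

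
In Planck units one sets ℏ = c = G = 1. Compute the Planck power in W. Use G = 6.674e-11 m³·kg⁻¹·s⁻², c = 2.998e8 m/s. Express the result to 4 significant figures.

3.629e52 W

P_P = c⁵/G
  = 2.422e42 / 6.674e-11
  = 3.629e52 W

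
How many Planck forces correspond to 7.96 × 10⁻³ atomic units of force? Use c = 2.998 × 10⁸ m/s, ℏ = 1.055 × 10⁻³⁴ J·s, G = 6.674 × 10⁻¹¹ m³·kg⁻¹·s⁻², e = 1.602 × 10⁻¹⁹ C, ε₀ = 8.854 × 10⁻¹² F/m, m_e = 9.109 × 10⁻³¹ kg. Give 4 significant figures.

5.405 × 10⁻⁵⁴

atomic unit of force: F_au = E_h/a₀ = m_e²e⁶/((4πε₀)³ℏ⁴) = 8.220 × 10⁻⁸ N
Planck force: F_P = c⁴/G = 1.210 × 10⁴⁴ N
7.96 × 10⁻³ × 8.220 × 10⁻⁸ / 1.210 × 10⁴⁴ = 5.405 × 10⁻⁵⁴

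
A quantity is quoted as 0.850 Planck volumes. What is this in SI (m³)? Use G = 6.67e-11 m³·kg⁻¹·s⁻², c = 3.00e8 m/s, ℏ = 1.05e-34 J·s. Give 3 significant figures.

One Planck volume: V_P = (ℏG/c³)^(3/2) = 4.18e-105 m³.
0.850 × 4.18e-105 m³ = 3.55e-105 m³

3.55e-105 m³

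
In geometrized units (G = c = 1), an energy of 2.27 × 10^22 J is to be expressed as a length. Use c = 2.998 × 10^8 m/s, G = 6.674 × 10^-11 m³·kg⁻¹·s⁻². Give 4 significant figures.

Energy → length via G/c⁴.
2.27 × 10^22 J × (G/c⁴) = 1.875 × 10^-22 m

1.875 × 10^-22 m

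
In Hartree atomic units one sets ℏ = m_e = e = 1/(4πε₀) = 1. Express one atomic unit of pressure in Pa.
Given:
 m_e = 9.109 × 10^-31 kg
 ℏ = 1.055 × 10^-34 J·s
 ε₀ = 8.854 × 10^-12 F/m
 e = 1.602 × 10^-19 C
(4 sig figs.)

P_au = E_h/a₀³ = m_e⁴e¹⁰/((4πε₀)⁵ℏ⁸)
E_h = 4.354 × 10^-18 J
a₀ = 5.297 × 10^-11 m
E_h/a₀³ = 2.929 × 10^13 Pa

2.929 × 10^13 Pa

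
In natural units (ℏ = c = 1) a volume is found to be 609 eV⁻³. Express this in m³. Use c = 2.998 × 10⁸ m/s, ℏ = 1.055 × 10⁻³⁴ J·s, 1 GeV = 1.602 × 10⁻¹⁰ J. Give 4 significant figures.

4.687 × 10⁻¹⁸ m³

Volume is [L]³ = [E]⁻³·(ℏc)³.
1 GeV⁻³ → (ℏc)³ × (1 GeV in J)⁻³ = 7.696 × 10⁻⁴⁸ m³.
Convert the energy scale: 609 eV⁻³ = 6.09 × 10²⁹ GeV⁻³.
Result: 6.09 × 10²⁹ × 7.696 × 10⁻⁴⁸ = 4.687 × 10⁻¹⁸ m³.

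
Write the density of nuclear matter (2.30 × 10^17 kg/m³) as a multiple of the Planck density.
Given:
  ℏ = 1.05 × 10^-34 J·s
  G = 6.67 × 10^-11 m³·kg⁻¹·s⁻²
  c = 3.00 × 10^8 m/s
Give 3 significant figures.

4.42 × 10^-80

Planck density: ρ_P = c⁵/(ℏG²) = 5.20 × 10^96 kg/m³.
2.30 × 10^17 / 5.20 × 10^96 = 4.42 × 10^-80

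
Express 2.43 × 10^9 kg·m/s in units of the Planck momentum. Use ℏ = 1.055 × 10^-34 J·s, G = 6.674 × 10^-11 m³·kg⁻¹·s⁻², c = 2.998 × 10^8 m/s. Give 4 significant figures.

3.723 × 10^8

Planck momentum: p_P = √(ℏc³/G) = 6.527 kg·m/s.
2.43 × 10^9 / 6.527 = 3.723 × 10^8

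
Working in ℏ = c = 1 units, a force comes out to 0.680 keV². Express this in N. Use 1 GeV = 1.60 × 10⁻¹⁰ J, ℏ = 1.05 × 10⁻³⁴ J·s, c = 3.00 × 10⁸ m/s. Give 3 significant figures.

5.53 × 10⁻⁷ N

Force is [E]/[L] = [E]²/(ℏc); restore (ℏc)⁻¹.
1 GeV² → 1/(ℏc) × (1 GeV in J)² = 8.13 × 10⁵ N.
Convert the energy scale: 0.680 keV² = 6.80 × 10⁻¹³ GeV².
Result: 6.80 × 10⁻¹³ × 8.13 × 10⁵ = 5.53 × 10⁻⁷ N.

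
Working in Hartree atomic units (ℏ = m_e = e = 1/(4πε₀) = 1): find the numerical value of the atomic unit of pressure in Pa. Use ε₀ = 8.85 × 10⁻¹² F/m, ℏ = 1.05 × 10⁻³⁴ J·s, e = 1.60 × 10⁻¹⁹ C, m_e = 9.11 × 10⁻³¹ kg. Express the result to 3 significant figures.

Dimensional analysis gives P_au = E_h/a₀³ = m_e⁴e¹⁰/((4πε₀)⁵ℏ⁸).
E_h = 4.38 × 10⁻¹⁸ J
a₀ = 5.26 × 10⁻¹¹ m
E_h/a₀³ = 3.01 × 10¹³ Pa

3.01 × 10¹³ Pa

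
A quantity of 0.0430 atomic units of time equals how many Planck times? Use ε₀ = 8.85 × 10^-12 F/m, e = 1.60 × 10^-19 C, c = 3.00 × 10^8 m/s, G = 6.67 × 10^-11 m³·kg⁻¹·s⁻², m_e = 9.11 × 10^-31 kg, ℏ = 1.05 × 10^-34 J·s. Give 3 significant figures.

atomic unit of time: τ_au = (4πε₀)²ℏ³/(m_e e⁴) = 2.40 × 10^-17 s
Planck time: t_P = √(ℏG/c⁵) = 5.37 × 10^-44 s
0.0430 × 2.40 × 10^-17 / 5.37 × 10^-44 = 1.92 × 10^25

1.92 × 10^25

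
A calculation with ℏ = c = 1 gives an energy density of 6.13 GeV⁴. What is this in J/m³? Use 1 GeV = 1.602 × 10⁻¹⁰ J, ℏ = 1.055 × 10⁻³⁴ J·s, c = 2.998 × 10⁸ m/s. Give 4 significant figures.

[E]/[L]³ = [E]⁴/(ℏc)³; restore (ℏc)⁻³.
1 GeV⁴ → 1/(ℏc)³ × (1 GeV in J)⁴ = 2.082 × 10³⁷ J/m³.
Result: 6.13 × 2.082 × 10³⁷ = 1.276 × 10³⁸ J/m³.

1.276 × 10³⁸ J/m³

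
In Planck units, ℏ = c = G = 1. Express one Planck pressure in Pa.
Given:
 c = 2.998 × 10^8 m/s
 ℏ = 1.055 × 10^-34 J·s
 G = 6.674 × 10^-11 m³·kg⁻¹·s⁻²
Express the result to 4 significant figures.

The unique combination of the constants set to 1 with dimensions of pressure is p_P = c⁷/(ℏG²).
  = 2.177 × 10^59 / 4.699 × 10^-55
  = 4.632 × 10^113 Pa

4.632 × 10^113 Pa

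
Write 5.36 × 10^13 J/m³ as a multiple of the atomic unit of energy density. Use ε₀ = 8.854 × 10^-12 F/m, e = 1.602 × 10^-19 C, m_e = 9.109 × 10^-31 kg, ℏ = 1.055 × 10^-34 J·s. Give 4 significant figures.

1.830

atomic unit of energy density: u_au = E_h/a₀³ = m_e⁴e¹⁰/((4πε₀)⁵ℏ⁸) = 2.929 × 10^13 J/m³.
5.36 × 10^13 / 2.929 × 10^13 = 1.830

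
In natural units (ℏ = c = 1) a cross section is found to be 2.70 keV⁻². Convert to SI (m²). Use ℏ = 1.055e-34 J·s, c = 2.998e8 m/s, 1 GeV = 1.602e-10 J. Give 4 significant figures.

Area is [L]² = [E]⁻²·(ℏc)²; restore (ℏc)².
1 GeV⁻² → (ℏc)² × (1 GeV in J)⁻² = 3.898e-32 m².
Convert the energy scale: 2.70 keV⁻² = 2.70e12 GeV⁻².
Result: 2.70e12 × 3.898e-32 = 1.052e-19 m².

1.052e-19 m²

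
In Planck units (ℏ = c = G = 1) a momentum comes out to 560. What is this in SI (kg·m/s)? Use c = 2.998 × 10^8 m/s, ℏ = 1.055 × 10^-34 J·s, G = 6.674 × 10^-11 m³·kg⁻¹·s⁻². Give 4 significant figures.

3.655 × 10^3 kg·m/s

One Planck momentum: p_P = √(ℏc³/G) = 6.527 kg·m/s.
560 × 6.527 kg·m/s = 3.655 × 10^3 kg·m/s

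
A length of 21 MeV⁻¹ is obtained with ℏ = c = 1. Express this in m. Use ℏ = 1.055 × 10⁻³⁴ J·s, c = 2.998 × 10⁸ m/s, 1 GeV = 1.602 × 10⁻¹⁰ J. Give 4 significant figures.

A length is [E]⁻¹ in ℏ=c=1; restore one factor of ℏc.
1 GeV⁻¹ → ℏc × (1 GeV in J)⁻¹ = 1.974 × 10⁻¹⁶ m.
Convert the energy scale: 21 MeV⁻¹ = 2.10 × 10⁴ GeV⁻¹.
Result: 2.10 × 10⁴ × 1.974 × 10⁻¹⁶ = 4.146 × 10⁻¹² m.

4.146 × 10⁻¹² m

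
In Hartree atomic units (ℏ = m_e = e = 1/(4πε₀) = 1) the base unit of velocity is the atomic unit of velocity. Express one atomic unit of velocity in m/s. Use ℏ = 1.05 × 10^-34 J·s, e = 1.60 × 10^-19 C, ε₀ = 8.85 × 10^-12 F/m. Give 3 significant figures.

v_au = e²/(4πε₀ℏ)
  = 2.56 × 10^-38 / 1.17 × 10^-44
  = 2.19 × 10^6 m/s

2.19 × 10^6 m/s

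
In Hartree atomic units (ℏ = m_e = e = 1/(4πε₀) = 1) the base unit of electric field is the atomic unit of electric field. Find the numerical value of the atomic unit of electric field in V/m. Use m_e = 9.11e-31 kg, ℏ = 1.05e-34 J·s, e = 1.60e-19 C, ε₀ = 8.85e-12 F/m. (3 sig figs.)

E_au = E_h/(e a₀) = m_e²e⁵/((4πε₀)³ℏ⁴)
E_h = 4.38e-18 J
a₀ = 5.26e-11 m
E_h/(e·a₀) = 5.20e11 V/m

5.20e11 V/m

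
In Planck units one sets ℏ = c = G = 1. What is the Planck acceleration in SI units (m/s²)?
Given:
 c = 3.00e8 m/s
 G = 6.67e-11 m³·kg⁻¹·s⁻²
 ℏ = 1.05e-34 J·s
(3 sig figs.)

5.59e51 m/s²

a_P = √(c⁷/(ℏG))
  = √(3.12e103)
  = 5.59e51 m/s²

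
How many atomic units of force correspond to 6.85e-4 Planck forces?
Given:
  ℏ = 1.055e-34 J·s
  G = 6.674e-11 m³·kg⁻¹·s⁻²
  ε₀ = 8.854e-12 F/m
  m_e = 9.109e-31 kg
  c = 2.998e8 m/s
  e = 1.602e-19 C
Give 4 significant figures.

Planck force: F_P = c⁴/G = 1.210e44 N
atomic unit of force: F_au = E_h/a₀ = m_e²e⁶/((4πε₀)³ℏ⁴) = 8.220e-8 N
6.85e-4 × 1.210e44 / 8.220e-8 = 1.009e48

1.009e48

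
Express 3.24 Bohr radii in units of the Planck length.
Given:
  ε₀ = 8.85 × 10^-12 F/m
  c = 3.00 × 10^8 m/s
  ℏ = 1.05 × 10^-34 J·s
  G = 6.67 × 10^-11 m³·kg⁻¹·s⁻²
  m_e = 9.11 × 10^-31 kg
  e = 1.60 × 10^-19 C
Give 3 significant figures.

1.06 × 10^25

Bohr radius: a₀ = 4πε₀ℏ²/(m_e e²) = 5.26 × 10^-11 m
Planck length: ℓ_P = √(ℏG/c³) = 1.61 × 10^-35 m
3.24 × 5.26 × 10^-11 / 1.61 × 10^-35 = 1.06 × 10^25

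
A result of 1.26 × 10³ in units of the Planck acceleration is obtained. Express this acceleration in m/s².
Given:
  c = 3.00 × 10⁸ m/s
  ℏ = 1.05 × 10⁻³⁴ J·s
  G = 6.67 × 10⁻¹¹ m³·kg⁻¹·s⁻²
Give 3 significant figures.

One Planck acceleration: a_P = √(c⁷/(ℏG)) = 5.59 × 10⁵¹ m/s².
1.26 × 10³ × 5.59 × 10⁵¹ m/s² = 7.04 × 10⁵⁴ m/s²

7.04 × 10⁵⁴ m/s²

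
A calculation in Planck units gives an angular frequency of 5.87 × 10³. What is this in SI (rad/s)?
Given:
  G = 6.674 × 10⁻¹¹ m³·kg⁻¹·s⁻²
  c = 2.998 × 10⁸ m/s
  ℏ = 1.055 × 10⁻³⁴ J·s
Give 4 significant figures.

1.089 × 10⁴⁷ rad/s

One Planck angular frequency: ω_P = √(c⁵/(ℏG)) = 1.855 × 10⁴³ rad/s.
5.87 × 10³ × 1.855 × 10⁴³ rad/s = 1.089 × 10⁴⁷ rad/s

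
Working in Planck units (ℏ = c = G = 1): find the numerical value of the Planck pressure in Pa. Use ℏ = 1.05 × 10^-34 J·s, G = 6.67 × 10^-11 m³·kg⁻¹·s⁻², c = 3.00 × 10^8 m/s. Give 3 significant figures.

The unique combination of the constants set to 1 with dimensions of pressure is p_P = c⁷/(ℏG²).
  = 2.19 × 10^59 / 4.67 × 10^-55
  = 4.68 × 10^113 Pa

4.68 × 10^113 Pa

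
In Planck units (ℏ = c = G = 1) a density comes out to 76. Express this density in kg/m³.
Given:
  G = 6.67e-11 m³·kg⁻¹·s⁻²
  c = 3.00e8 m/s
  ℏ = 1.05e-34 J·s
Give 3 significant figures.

3.95e98 kg/m³

One Planck density: ρ_P = c⁵/(ℏG²) = 5.20e96 kg/m³.
76 × 5.20e96 kg/m³ = 3.95e98 kg/m³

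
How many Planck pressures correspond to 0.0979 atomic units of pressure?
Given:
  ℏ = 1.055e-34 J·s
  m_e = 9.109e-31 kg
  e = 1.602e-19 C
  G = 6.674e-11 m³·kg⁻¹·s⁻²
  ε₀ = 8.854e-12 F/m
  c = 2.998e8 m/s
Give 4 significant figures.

6.191e-102

atomic unit of pressure: P_au = E_h/a₀³ = m_e⁴e¹⁰/((4πε₀)⁵ℏ⁸) = 2.929e13 Pa
Planck pressure: p_P = c⁷/(ℏG²) = 4.632e113 Pa
0.0979 × 2.929e13 / 4.632e113 = 6.191e-102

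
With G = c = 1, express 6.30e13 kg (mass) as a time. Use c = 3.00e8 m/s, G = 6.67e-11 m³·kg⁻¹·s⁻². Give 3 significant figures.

1.56e-22 s

Mass → time via G/c³.
6.30e13 kg × (G/c³) = 1.56e-22 s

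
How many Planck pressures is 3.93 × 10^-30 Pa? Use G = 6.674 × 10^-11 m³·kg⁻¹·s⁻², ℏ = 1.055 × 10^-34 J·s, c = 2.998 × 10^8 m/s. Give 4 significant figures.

8.484 × 10^-144

Planck pressure: p_P = c⁷/(ℏG²) = 4.632 × 10^113 Pa.
3.93 × 10^-30 / 4.632 × 10^113 = 8.484 × 10^-144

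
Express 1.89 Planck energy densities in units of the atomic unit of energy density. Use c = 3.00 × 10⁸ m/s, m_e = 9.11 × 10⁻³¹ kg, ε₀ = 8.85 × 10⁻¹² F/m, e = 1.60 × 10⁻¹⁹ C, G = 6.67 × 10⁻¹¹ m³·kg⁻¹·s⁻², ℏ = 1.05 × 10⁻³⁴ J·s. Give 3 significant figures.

Planck energy density: u_P = c⁷/(ℏG²) = 4.68 × 10¹¹³ J/m³
atomic unit of energy density: u_au = E_h/a₀³ = m_e⁴e¹⁰/((4πε₀)⁵ℏ⁸) = 3.01 × 10¹³ J/m³
1.89 × 4.68 × 10¹¹³ / 3.01 × 10¹³ = 2.94 × 10¹⁰⁰

2.94 × 10¹⁰⁰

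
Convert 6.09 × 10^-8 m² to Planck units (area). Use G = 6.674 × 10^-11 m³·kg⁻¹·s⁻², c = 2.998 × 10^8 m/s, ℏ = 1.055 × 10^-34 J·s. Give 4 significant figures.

Planck area: A_P = ℏG/c³ = 2.613 × 10^-70 m².
6.09 × 10^-8 / 2.613 × 10^-70 = 2.331 × 10^62

2.331 × 10^62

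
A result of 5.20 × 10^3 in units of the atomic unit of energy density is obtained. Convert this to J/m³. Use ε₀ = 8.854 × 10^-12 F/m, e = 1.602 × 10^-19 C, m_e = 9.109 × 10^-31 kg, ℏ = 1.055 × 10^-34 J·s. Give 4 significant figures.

One atomic unit of energy density: u_au = E_h/a₀³ = m_e⁴e¹⁰/((4πε₀)⁵ℏ⁸) = 2.929 × 10^13 J/m³.
5.20 × 10^3 × 2.929 × 10^13 J/m³ = 1.523 × 10^17 J/m³

1.523 × 10^17 J/m³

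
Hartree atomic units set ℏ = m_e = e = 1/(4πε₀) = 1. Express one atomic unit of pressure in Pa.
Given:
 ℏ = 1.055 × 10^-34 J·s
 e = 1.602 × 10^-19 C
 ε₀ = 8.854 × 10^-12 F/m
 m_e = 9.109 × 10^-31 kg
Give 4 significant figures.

2.929 × 10^13 Pa

From ℏ = m_e = e = 1/(4πε₀) = 1 the pressure scale is P_au = E_h/a₀³ = m_e⁴e¹⁰/((4πε₀)⁵ℏ⁸).
E_h = 4.354 × 10^-18 J
a₀ = 5.297 × 10^-11 m
E_h/a₀³ = 2.929 × 10^13 Pa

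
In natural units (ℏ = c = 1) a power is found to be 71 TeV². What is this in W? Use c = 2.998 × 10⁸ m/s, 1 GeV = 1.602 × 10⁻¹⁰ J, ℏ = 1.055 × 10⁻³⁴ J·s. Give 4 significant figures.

1.727 × 10²² W

Power is [E]/[T] = [E]²/ℏ.
1 GeV² → 1/ℏ × (1 GeV in J)² = 2.433 × 10¹⁴ W.
Convert the energy scale: 71 TeV² = 7.10 × 10⁷ GeV².
Result: 7.10 × 10⁷ × 2.433 × 10¹⁴ = 1.727 × 10²² W.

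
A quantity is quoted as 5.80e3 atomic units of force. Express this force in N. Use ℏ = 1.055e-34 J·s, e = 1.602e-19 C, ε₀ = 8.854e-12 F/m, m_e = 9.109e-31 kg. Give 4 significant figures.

4.767e-4 N

One atomic unit of force: F_au = E_h/a₀ = m_e²e⁶/((4πε₀)³ℏ⁴) = 8.220e-8 N.
5.80e3 × 8.220e-8 N = 4.767e-4 N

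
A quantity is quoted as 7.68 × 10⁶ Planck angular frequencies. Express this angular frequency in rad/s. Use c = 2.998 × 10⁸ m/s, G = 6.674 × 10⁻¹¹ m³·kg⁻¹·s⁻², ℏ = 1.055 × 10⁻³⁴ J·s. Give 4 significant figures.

One Planck angular frequency: ω_P = √(c⁵/(ℏG)) = 1.855 × 10⁴³ rad/s.
7.68 × 10⁶ × 1.855 × 10⁴³ rad/s = 1.424 × 10⁵⁰ rad/s

1.424 × 10⁵⁰ rad/s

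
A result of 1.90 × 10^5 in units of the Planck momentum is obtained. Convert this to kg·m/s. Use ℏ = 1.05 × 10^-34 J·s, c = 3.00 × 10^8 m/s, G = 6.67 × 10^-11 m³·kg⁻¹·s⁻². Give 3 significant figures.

One Planck momentum: p_P = √(ℏc³/G) = 6.52 kg·m/s.
1.90 × 10^5 × 6.52 kg·m/s = 1.24 × 10^6 kg·m/s

1.24 × 10^6 kg·m/s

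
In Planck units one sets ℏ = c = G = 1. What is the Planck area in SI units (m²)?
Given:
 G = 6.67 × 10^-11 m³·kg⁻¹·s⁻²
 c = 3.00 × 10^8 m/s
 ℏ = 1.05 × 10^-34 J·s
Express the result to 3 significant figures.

A_P = ℏG/c³
  = 7.00 × 10^-45 / 2.70 × 10^25
  = 2.59 × 10^-70 m²

2.59 × 10^-70 m²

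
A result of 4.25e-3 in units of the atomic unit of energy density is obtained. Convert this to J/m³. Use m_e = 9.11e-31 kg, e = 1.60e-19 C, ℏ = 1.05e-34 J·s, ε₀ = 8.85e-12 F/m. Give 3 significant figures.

One atomic unit of energy density: u_au = E_h/a₀³ = m_e⁴e¹⁰/((4πε₀)⁵ℏ⁸) = 3.01e13 J/m³.
4.25e-3 × 3.01e13 J/m³ = 1.28e11 J/m³

1.28e11 J/m³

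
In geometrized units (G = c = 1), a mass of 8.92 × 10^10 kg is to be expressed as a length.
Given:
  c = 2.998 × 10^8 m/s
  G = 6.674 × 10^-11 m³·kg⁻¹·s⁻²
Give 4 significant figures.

6.624 × 10^-17 m

In G = c = 1 units mass has dimensions of length; the conversion factor is G/c².
8.92 × 10^10 kg × (G/c²) = 6.624 × 10^-17 m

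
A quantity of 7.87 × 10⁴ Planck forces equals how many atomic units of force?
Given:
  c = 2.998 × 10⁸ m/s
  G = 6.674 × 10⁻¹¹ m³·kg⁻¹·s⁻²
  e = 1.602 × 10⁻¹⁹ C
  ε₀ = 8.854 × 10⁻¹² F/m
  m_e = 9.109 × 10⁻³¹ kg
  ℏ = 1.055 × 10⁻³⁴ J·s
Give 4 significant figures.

Planck force: F_P = c⁴/G = 1.210 × 10⁴⁴ N
atomic unit of force: F_au = E_h/a₀ = m_e²e⁶/((4πε₀)³ℏ⁴) = 8.220 × 10⁻⁸ N
7.87 × 10⁴ × 1.210 × 10⁴⁴ / 8.220 × 10⁻⁸ = 1.159 × 10⁵⁶

1.159 × 10⁵⁶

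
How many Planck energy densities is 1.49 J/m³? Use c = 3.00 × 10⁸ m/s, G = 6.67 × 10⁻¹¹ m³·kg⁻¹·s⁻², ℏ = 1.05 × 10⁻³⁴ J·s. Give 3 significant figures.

Planck energy density: u_P = c⁷/(ℏG²) = 4.68 × 10¹¹³ J/m³.
1.49 / 4.68 × 10¹¹³ = 3.18 × 10⁻¹¹⁴

3.18 × 10⁻¹¹⁴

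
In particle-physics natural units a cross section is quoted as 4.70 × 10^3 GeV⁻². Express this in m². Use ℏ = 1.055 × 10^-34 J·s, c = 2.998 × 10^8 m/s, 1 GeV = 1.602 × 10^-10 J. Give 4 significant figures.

Area is [L]² = [E]⁻²·(ℏc)²; restore (ℏc)².
1 GeV⁻² → (ℏc)² × (1 GeV in J)⁻² = 3.898 × 10^-32 m².
Result: 4.70 × 10^3 × 3.898 × 10^-32 = 1.832 × 10^-28 m².

1.832 × 10^-28 m²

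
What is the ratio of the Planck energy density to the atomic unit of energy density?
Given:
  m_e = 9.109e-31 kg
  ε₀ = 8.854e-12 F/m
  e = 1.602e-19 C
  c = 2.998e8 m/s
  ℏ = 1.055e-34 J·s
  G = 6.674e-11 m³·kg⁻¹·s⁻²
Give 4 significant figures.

1.581e100

Planck energy density: u_P = c⁷/(ℏG²) = 4.632e113 J/m³
atomic unit of energy density: u_au = E_h/a₀³ = m_e⁴e¹⁰/((4πε₀)⁵ℏ⁸) = 2.929e13 J/m³
ratio = 4.632e113 / 2.929e13 = 1.581e100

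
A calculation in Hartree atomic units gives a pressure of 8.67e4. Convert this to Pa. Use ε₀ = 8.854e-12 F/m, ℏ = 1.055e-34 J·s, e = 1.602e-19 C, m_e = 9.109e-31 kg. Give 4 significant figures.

2.540e18 Pa

One atomic unit of pressure: P_au = E_h/a₀³ = m_e⁴e¹⁰/((4πε₀)⁵ℏ⁸) = 2.929e13 Pa.
8.67e4 × 2.929e13 Pa = 2.540e18 Pa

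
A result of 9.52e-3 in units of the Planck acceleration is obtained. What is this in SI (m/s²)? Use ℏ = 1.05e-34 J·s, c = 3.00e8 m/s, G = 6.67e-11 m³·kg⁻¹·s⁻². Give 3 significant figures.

5.32e49 m/s²

One Planck acceleration: a_P = √(c⁷/(ℏG)) = 5.59e51 m/s².
9.52e-3 × 5.59e51 m/s² = 5.32e49 m/s²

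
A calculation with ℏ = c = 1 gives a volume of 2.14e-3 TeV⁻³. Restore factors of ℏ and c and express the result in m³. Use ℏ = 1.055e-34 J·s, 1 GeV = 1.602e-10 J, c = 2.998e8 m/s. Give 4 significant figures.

1.647e-59 m³

Volume is [L]³ = [E]⁻³·(ℏc)³.
1 GeV⁻³ → (ℏc)³ × (1 GeV in J)⁻³ = 7.696e-48 m³.
Convert the energy scale: 2.14e-3 TeV⁻³ = 2.14e-12 GeV⁻³.
Result: 2.14e-12 × 7.696e-48 = 1.647e-59 m³.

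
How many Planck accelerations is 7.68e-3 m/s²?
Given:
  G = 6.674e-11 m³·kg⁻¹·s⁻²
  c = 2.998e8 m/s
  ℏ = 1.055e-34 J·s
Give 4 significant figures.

Planck acceleration: a_P = √(c⁷/(ℏG)) = 5.560e51 m/s².
7.68e-3 / 5.560e51 = 1.381e-54

1.381e-54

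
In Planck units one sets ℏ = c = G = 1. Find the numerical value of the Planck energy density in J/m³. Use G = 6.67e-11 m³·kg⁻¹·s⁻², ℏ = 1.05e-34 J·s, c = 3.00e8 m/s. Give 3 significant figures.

u_P = c⁷/(ℏG²)
  = 2.19e59 / 4.67e-55
  = 4.68e113 J/m³

4.68e113 J/m³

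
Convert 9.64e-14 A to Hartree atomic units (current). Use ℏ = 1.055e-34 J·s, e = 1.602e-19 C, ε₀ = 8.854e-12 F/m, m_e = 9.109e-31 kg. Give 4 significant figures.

1.458e-11

atomic unit of electric current: I_au = e E_h/ℏ = m_e e⁵/((4πε₀)²ℏ³) = 6.612e-3 A.
9.64e-14 / 6.612e-3 = 1.458e-11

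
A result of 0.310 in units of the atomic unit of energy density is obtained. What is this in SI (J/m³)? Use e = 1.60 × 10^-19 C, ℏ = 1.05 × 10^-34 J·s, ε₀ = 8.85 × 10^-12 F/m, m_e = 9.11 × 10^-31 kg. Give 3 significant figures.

One atomic unit of energy density: u_au = E_h/a₀³ = m_e⁴e¹⁰/((4πε₀)⁵ℏ⁸) = 3.01 × 10^13 J/m³.
0.310 × 3.01 × 10^13 J/m³ = 9.34 × 10^12 J/m³

9.34 × 10^12 J/m³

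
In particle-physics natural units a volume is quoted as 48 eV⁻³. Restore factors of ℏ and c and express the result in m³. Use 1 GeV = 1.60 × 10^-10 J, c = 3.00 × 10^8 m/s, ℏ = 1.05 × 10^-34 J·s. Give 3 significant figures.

Volume is [L]³ = [E]⁻³·(ℏc)³.
1 GeV⁻³ → (ℏc)³ × (1 GeV in J)⁻³ = 7.63 × 10^-48 m³.
Convert the energy scale: 48 eV⁻³ = 4.80 × 10^28 GeV⁻³.
Result: 4.80 × 10^28 × 7.63 × 10^-48 = 3.66 × 10^-19 m³.

3.66 × 10^-19 m³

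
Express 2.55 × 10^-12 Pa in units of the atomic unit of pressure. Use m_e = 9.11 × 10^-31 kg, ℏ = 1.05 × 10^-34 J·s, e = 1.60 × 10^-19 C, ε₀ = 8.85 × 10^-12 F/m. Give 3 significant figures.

atomic unit of pressure: P_au = E_h/a₀³ = m_e⁴e¹⁰/((4πε₀)⁵ℏ⁸) = 3.01 × 10^13 Pa.
2.55 × 10^-12 / 3.01 × 10^13 = 8.46 × 10^-26

8.46 × 10^-26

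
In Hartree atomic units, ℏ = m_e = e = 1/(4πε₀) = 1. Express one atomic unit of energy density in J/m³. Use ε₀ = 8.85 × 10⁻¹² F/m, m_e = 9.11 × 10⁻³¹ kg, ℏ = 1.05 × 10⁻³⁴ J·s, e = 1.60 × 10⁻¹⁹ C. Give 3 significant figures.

3.01 × 10¹³ J/m³

Dimensional analysis gives u_au = E_h/a₀³ = m_e⁴e¹⁰/((4πε₀)⁵ℏ⁸).
E_h = 4.38 × 10⁻¹⁸ J
a₀ = 5.26 × 10⁻¹¹ m
E_h/a₀³ = 3.01 × 10¹³ J/m³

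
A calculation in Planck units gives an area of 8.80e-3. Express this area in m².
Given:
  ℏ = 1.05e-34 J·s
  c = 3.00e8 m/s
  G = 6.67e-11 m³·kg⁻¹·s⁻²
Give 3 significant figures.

One Planck area: A_P = ℏG/c³ = 2.59e-70 m².
8.80e-3 × 2.59e-70 m² = 2.28e-72 m²

2.28e-72 m²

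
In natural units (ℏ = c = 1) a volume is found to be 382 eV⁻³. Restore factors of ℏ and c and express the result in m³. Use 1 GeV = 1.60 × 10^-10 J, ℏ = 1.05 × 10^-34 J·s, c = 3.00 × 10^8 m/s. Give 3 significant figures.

Volume is [L]³ = [E]⁻³·(ℏc)³.
1 GeV⁻³ → (ℏc)³ × (1 GeV in J)⁻³ = 7.63 × 10^-48 m³.
Convert the energy scale: 382 eV⁻³ = 3.82 × 10^29 GeV⁻³.
Result: 3.82 × 10^29 × 7.63 × 10^-48 = 2.91 × 10^-18 m³.

2.91 × 10^-18 m³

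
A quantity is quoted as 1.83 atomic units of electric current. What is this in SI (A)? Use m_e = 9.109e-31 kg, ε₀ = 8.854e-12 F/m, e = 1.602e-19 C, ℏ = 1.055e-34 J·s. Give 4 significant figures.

0.01210 A

One atomic unit of electric current: I_au = e E_h/ℏ = m_e e⁵/((4πε₀)²ℏ³) = 6.612e-3 A.
1.83 × 6.612e-3 A = 0.01210 A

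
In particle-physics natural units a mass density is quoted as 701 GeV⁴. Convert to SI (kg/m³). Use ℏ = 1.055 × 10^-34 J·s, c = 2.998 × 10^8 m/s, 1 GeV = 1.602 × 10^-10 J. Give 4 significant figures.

1.624 × 10^23 kg/m³

Mass density is [E]/(c²[L]³) = [E]⁴/(ℏ³c⁵).
1 GeV⁴ → 1/(ℏ³c⁵) × (1 GeV in J)⁴ = 2.316 × 10^20 kg/m³.
Result: 701 × 2.316 × 10^20 = 1.624 × 10^23 kg/m³.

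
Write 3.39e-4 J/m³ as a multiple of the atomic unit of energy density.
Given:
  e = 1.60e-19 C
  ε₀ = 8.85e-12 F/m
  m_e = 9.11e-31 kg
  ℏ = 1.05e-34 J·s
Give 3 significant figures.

1.13e-17

atomic unit of energy density: u_au = E_h/a₀³ = m_e⁴e¹⁰/((4πε₀)⁵ℏ⁸) = 3.01e13 J/m³.
3.39e-4 / 3.01e13 = 1.13e-17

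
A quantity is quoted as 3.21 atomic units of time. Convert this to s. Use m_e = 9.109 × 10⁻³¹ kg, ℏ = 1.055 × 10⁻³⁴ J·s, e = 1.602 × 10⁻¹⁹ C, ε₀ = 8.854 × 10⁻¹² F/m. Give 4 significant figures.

7.778 × 10⁻¹⁷ s

One atomic unit of time: τ_au = (4πε₀)²ℏ³/(m_e e⁴) = 2.423 × 10⁻¹⁷ s.
3.21 × 2.423 × 10⁻¹⁷ s = 7.778 × 10⁻¹⁷ s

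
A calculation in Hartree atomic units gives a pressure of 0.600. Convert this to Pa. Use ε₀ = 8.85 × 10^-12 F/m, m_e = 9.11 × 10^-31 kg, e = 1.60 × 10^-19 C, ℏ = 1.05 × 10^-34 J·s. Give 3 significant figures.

One atomic unit of pressure: P_au = E_h/a₀³ = m_e⁴e¹⁰/((4πε₀)⁵ℏ⁸) = 3.01 × 10^13 Pa.
0.600 × 3.01 × 10^13 Pa = 1.81 × 10^13 Pa

1.81 × 10^13 Pa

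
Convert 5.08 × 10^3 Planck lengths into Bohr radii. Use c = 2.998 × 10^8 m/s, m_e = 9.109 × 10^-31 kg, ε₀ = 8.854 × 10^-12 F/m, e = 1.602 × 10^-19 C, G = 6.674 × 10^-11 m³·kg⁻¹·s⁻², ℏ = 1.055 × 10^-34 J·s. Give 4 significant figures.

Planck length: ℓ_P = √(ℏG/c³) = 1.616 × 10^-35 m
Bohr radius: a₀ = 4πε₀ℏ²/(m_e e²) = 5.297 × 10^-11 m
5.08 × 10^3 × 1.616 × 10^-35 / 5.297 × 10^-11 = 1.550 × 10^-21

1.550 × 10^-21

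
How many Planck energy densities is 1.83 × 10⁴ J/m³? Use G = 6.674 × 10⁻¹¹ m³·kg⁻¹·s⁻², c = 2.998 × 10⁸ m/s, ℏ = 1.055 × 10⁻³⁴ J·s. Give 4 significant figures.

Planck energy density: u_P = c⁷/(ℏG²) = 4.632 × 10¹¹³ J/m³.
1.83 × 10⁴ / 4.632 × 10¹¹³ = 3.951 × 10⁻¹¹⁰

3.951 × 10⁻¹¹⁰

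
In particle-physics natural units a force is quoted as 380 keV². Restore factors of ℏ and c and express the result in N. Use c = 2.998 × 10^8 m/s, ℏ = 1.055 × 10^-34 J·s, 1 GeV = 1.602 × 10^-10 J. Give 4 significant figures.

Force is [E]/[L] = [E]²/(ℏc); restore (ℏc)⁻¹.
1 GeV² → 1/(ℏc) × (1 GeV in J)² = 8.114 × 10^5 N.
Convert the energy scale: 380 keV² = 3.80 × 10^-10 GeV².
Result: 3.80 × 10^-10 × 8.114 × 10^5 = 3.083 × 10^-4 N.

3.083 × 10^-4 N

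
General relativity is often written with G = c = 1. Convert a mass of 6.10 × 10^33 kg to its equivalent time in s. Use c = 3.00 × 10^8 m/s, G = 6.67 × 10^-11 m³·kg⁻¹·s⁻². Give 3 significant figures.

Mass → time via G/c³.
6.10 × 10^33 kg × (G/c³) = 0.0151 s

0.0151 s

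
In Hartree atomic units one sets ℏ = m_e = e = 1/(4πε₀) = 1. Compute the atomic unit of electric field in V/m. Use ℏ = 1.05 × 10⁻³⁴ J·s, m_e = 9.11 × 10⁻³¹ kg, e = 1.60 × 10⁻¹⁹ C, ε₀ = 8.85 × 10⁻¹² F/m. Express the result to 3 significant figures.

E_au = E_h/(e a₀) = m_e²e⁵/((4πε₀)³ℏ⁴)
E_h = 4.38 × 10⁻¹⁸ J
a₀ = 5.26 × 10⁻¹¹ m
E_h/(e·a₀) = 5.20 × 10¹¹ V/m

5.20 × 10¹¹ V/m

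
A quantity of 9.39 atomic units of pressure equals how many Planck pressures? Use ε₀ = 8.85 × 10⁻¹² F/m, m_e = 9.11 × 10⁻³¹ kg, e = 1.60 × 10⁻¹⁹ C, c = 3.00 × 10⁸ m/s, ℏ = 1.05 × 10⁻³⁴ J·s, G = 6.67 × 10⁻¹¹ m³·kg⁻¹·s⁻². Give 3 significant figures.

atomic unit of pressure: P_au = E_h/a₀³ = m_e⁴e¹⁰/((4πε₀)⁵ℏ⁸) = 3.01 × 10¹³ Pa
Planck pressure: p_P = c⁷/(ℏG²) = 4.68 × 10¹¹³ Pa
9.39 × 3.01 × 10¹³ / 4.68 × 10¹¹³ = 6.04 × 10⁻¹⁰⁰

6.04 × 10⁻¹⁰⁰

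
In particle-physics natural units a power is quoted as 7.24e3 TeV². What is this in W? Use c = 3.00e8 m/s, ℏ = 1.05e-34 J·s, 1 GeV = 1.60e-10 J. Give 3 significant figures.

1.77e24 W

Power is [E]/[T] = [E]²/ℏ.
1 GeV² → 1/ℏ × (1 GeV in J)² = 2.44e14 W.
Convert the energy scale: 7.24e3 TeV² = 7.24e9 GeV².
Result: 7.24e9 × 2.44e14 = 1.77e24 W.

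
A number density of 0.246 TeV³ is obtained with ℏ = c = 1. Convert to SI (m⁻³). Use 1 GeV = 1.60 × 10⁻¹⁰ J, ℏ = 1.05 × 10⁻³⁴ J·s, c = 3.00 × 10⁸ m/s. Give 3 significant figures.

3.22 × 10⁵⁵ m⁻³

Number density is [L]⁻³ = [E]³/(ℏc)³.
1 GeV³ → 1/(ℏc)³ × (1 GeV in J)³ = 1.31 × 10⁴⁷ m⁻³.
Convert the energy scale: 0.246 TeV³ = 2.46 × 10⁸ GeV³.
Result: 2.46 × 10⁸ × 1.31 × 10⁴⁷ = 3.22 × 10⁵⁵ m⁻³.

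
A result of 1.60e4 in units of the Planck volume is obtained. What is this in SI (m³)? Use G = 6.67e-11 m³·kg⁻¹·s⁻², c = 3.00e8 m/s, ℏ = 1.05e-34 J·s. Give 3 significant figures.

6.68e-101 m³

One Planck volume: V_P = (ℏG/c³)^(3/2) = 4.18e-105 m³.
1.60e4 × 4.18e-105 m³ = 6.68e-101 m³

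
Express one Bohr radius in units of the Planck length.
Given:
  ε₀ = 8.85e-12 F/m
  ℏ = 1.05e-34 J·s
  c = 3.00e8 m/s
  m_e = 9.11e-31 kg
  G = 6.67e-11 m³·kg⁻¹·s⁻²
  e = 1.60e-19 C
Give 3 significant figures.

Bohr radius: a₀ = 4πε₀ℏ²/(m_e e²) = 5.26e-11 m
Planck length: ℓ_P = √(ℏG/c³) = 1.61e-35 m
ratio = 5.26e-11 / 1.61e-35 = 3.26e24

3.26e24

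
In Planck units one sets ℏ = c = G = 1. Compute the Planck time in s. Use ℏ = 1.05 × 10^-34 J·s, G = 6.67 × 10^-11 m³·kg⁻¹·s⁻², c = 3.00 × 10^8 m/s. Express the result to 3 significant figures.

t_P = √(ℏG/c⁵)
  = √(2.88 × 10^-87)
  = 5.37 × 10^-44 s

5.37 × 10^-44 s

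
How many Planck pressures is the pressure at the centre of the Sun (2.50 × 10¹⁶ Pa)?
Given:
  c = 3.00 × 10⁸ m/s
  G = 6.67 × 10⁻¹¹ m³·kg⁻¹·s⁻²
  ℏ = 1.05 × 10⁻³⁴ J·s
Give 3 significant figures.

Planck pressure: p_P = c⁷/(ℏG²) = 4.68 × 10¹¹³ Pa.
2.50 × 10¹⁶ / 4.68 × 10¹¹³ = 5.34 × 10⁻⁹⁸

5.34 × 10⁻⁹⁸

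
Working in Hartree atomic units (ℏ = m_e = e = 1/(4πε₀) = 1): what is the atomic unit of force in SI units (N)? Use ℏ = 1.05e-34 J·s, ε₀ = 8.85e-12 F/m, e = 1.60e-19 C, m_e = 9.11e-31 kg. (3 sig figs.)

8.33e-8 N

From ℏ = m_e = e = 1/(4πε₀) = 1 the force scale is F_au = E_h/a₀ = m_e²e⁶/((4πε₀)³ℏ⁴).
E_h = 4.38e-18 J
a₀ = 5.26e-11 m
E_h/a₀ = 8.33e-8 N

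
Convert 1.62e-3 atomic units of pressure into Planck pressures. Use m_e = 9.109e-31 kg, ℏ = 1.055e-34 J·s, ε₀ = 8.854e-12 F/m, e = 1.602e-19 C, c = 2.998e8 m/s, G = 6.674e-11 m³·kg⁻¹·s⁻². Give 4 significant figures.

atomic unit of pressure: P_au = E_h/a₀³ = m_e⁴e¹⁰/((4πε₀)⁵ℏ⁸) = 2.929e13 Pa
Planck pressure: p_P = c⁷/(ℏG²) = 4.632e113 Pa
1.62e-3 × 2.929e13 / 4.632e113 = 1.024e-103

1.024e-103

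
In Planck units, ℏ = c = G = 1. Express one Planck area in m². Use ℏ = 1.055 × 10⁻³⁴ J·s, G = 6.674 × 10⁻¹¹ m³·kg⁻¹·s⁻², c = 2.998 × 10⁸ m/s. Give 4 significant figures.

2.613 × 10⁻⁷⁰ m²

The unique combination of the constants set to 1 with dimensions of area is A_P = ℏG/c³.
  = 7.041 × 10⁻⁴⁵ / 2.695 × 10²⁵
  = 2.613 × 10⁻⁷⁰ m²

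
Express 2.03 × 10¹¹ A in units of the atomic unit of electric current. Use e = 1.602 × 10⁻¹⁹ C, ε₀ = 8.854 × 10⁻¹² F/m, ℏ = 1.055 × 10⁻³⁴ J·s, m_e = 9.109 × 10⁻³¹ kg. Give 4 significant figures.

3.070 × 10¹³

atomic unit of electric current: I_au = e E_h/ℏ = m_e e⁵/((4πε₀)²ℏ³) = 6.612 × 10⁻³ A.
2.03 × 10¹¹ / 6.612 × 10⁻³ = 3.070 × 10¹³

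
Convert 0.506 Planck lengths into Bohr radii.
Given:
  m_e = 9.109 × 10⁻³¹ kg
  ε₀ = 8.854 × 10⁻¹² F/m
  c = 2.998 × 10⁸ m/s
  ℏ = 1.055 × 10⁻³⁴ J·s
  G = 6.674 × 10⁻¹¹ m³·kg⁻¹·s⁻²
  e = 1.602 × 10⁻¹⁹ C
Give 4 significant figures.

1.544 × 10⁻²⁵

Planck length: ℓ_P = √(ℏG/c³) = 1.616 × 10⁻³⁵ m
Bohr radius: a₀ = 4πε₀ℏ²/(m_e e²) = 5.297 × 10⁻¹¹ m
0.506 × 1.616 × 10⁻³⁵ / 5.297 × 10⁻¹¹ = 1.544 × 10⁻²⁵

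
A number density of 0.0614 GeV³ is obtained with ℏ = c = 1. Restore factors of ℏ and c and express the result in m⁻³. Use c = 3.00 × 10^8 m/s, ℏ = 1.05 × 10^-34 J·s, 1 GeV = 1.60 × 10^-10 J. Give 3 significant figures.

Number density is [L]⁻³ = [E]³/(ℏc)³.
1 GeV³ → 1/(ℏc)³ × (1 GeV in J)³ = 1.31 × 10^47 m⁻³.
Result: 0.0614 × 1.31 × 10^47 = 8.05 × 10^45 m⁻³.

8.05 × 10^45 m⁻³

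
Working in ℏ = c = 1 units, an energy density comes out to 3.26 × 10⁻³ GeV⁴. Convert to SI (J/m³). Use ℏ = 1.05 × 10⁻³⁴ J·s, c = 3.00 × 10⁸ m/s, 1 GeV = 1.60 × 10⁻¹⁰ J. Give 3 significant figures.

6.84 × 10³⁴ J/m³

[E]/[L]³ = [E]⁴/(ℏc)³; restore (ℏc)⁻³.
1 GeV⁴ → 1/(ℏc)³ × (1 GeV in J)⁴ = 2.10 × 10³⁷ J/m³.
Result: 3.26 × 10⁻³ × 2.10 × 10³⁷ = 6.84 × 10³⁴ J/m³.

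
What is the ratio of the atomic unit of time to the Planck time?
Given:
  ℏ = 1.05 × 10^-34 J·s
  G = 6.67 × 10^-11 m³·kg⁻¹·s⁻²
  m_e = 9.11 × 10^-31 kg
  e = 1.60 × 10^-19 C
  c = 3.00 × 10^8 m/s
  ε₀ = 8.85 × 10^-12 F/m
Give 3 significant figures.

atomic unit of time: τ_au = (4πε₀)²ℏ³/(m_e e⁴) = 2.40 × 10^-17 s
Planck time: t_P = √(ℏG/c⁵) = 5.37 × 10^-44 s
ratio = 2.40 × 10^-17 / 5.37 × 10^-44 = 4.47 × 10^26

4.47 × 10^26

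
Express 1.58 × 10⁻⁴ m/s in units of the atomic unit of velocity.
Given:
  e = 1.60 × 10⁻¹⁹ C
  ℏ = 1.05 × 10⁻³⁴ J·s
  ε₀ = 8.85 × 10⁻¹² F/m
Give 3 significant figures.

7.21 × 10⁻¹¹

atomic unit of velocity: v_au = e²/(4πε₀ℏ) = 2.19 × 10⁶ m/s.
1.58 × 10⁻⁴ / 2.19 × 10⁶ = 7.21 × 10⁻¹¹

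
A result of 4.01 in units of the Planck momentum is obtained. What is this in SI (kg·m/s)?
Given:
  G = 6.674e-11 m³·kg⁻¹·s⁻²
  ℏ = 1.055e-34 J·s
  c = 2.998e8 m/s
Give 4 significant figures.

26.17 kg·m/s

One Planck momentum: p_P = √(ℏc³/G) = 6.527 kg·m/s.
4.01 × 6.527 kg·m/s = 26.17 kg·m/s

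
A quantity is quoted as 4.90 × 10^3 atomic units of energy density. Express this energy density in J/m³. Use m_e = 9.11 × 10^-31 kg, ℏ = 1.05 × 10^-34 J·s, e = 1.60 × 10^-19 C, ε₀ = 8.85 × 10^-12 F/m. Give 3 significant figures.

1.48 × 10^17 J/m³

One atomic unit of energy density: u_au = E_h/a₀³ = m_e⁴e¹⁰/((4πε₀)⁵ℏ⁸) = 3.01 × 10^13 J/m³.
4.90 × 10^3 × 3.01 × 10^13 J/m³ = 1.48 × 10^17 J/m³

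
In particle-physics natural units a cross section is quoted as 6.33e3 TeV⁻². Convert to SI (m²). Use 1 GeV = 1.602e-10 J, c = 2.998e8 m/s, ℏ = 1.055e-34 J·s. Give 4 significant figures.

2.467e-34 m²

Area is [L]² = [E]⁻²·(ℏc)²; restore (ℏc)².
1 GeV⁻² → (ℏc)² × (1 GeV in J)⁻² = 3.898e-32 m².
Convert the energy scale: 6.33e3 TeV⁻² = 6.33e-3 GeV⁻².
Result: 6.33e-3 × 3.898e-32 = 2.467e-34 m².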